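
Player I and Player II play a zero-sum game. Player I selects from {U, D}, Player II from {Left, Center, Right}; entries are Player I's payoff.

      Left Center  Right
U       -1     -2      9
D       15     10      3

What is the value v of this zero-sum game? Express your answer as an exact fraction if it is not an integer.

Row minima: U → -2, D → 3; maximin = 3.
Column maxima: Left → 15, Center → 10, Right → 9; minimax = 9.
3 ≠ 9, so there is no saddle point; optimal play is mixed.
Left is strictly dominated by Center (it gives Player I strictly more in every row), so Player II never plays it.
On the remaining 2×2 (U, D vs Center, Right):
Let Player I play U with probability p. Expected payoff against Center: (-2)p + 10(1−p) = −12p + 10; against Right: 9p + 3(1−p) = 6p + 3.
Setting these equal: −12p + 10 = 6p + 3 ⇒ −18p = -7 ⇒ p = 7/18, and the value is (-12)·(7/18) + 10 = 16/3.
For Player II: with q = P(Center), equating U's and D's payoffs gives −11q + 9 = 7q + 3 ⇒ q = 1/3.

16/3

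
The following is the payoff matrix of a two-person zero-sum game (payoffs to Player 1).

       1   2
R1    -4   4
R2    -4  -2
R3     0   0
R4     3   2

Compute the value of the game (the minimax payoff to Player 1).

Row minima: R1 → -4, R2 → -4, R3 → 0, R4 → 2; maximin = 2.
Column maxima: 1 → 3, 2 → 4; minimax = 3.
2 ≠ 3, so there is no saddle point; optimal play is mixed.
R2 is strictly dominated by R3, so Player 1 never plays it.
R3 is strictly dominated by R4, so Player 1 never plays it.
On the remaining 2×2 (R1, R4 vs 1, 2):
Let Player 1 play R1 with probability p. Expected payoff against 1: (-4)p + 3(1−p) = −7p + 3; against 2: 4p + 2(1−p) = 2p + 2.
Setting these equal: −7p + 3 = 2p + 2 ⇒ −9p = -1 ⇒ p = 1/9, and the value is (-7)·(1/9) + 3 = 20/9.
For Player 2: with q = P(1), equating R1's and R4's payoffs gives −8q + 4 = q + 2 ⇒ q = 2/9.

20/9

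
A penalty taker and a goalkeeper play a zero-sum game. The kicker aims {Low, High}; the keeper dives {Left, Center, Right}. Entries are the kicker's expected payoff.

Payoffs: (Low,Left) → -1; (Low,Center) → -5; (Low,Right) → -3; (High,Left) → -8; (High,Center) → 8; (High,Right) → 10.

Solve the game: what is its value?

Row minima: Low → -5, High → -8; maximin = -5.
Column maxima: Left → -1, Center → 8, Right → 10; minimax = -1.
-5 ≠ -1, so there is no saddle point; optimal play is mixed.
Right is strictly dominated by Center (it gives the kicker strictly more in every row), so the keeper never plays it.
On the remaining 2×2 (Low, High vs Left, Center):
Let the kicker play Low with probability p. Expected payoff against Left: (-1)p + (-8)(1−p) = 7p − 8; against Center: (-5)p + 8(1−p) = −13p + 8.
Setting these equal: 7p − 8 = −13p + 8 ⇒ 20p = 16 ⇒ p = 4/5, and the value is (7)·(4/5) − 8 = -12/5.
For the keeper: with q = P(Left), equating Low's and High's payoffs gives 4q − 5 = −16q + 8 ⇒ q = 13/20.

-12/5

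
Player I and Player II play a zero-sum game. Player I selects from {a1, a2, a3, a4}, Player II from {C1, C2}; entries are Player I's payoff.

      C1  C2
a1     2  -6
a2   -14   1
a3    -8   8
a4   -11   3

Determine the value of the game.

Row minima: a1 → -6, a2 → -14, a3 → -8, a4 → -11; maximin = -6.
Column maxima: C1 → 2, C2 → 8; minimax = 2.
-6 ≠ 2, so there is no saddle point; optimal play is mixed.
a2 is strictly dominated by a3, so Player I never plays it.
a4 is strictly dominated by a3, so Player I never plays it.
On the remaining 2×2 (a1, a3 vs C1, C2):
Let Player I play a1 with probability p. Expected payoff against C1: 2p + (-8)(1−p) = 10p − 8; against C2: (-6)p + 8(1−p) = −14p + 8.
Setting these equal: 10p − 8 = −14p + 8 ⇒ 24p = 16 ⇒ p = 2/3, and the value is (10)·(2/3) − 8 = -4/3.
For Player II: with q = P(C1), equating a1's and a3's payoffs gives 8q − 6 = −16q + 8 ⇒ q = 7/12.

-4/3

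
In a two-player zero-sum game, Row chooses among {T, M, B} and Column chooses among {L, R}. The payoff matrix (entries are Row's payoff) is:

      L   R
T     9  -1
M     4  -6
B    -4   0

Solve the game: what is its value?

Row minima: T → -1, M → -6, B → -4; maximin = -1.
Column maxima: L → 9, R → 0; minimax = 0.
-1 ≠ 0, so there is no saddle point; optimal play is mixed.
M is strictly dominated by T, so Row never plays it.
On the remaining 2×2 (T, B vs L, R):
Let Row play T with probability p. Expected payoff against L: 9p + (-4)(1−p) = 13p − 4; against R: (-1)p + 0(1−p) = −p.
Setting these equal: 13p − 4 = −p ⇒ 14p = 4 ⇒ p = 2/7, and the value is (13)·(2/7) − 4 = -2/7.
For Column: with q = P(L), equating T's and B's payoffs gives 10q − 1 = −4q ⇒ q = 1/14.

-2/7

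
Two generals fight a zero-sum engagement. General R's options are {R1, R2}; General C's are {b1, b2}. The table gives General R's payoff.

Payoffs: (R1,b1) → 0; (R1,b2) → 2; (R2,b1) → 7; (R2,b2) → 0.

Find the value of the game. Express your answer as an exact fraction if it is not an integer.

14/9

Row minima: R1 → 0, R2 → 0; maximin = 0.
Column maxima: b1 → 7, b2 → 2; minimax = 2.
0 ≠ 2, so there is no saddle point; optimal play is mixed.
Let General R play R1 with probability p. Expected payoff against b1: 0p + 7(1−p) = −7p + 7; against b2: 2p + 0(1−p) = 2p.
Setting these equal: −7p + 7 = 2p ⇒ −9p = -7 ⇒ p = 7/9, and the value is (-7)·(7/9) + 7 = 14/9.
For General C: with q = P(b1), equating R1's and R2's payoffs gives −2q + 2 = 7q ⇒ q = 2/9.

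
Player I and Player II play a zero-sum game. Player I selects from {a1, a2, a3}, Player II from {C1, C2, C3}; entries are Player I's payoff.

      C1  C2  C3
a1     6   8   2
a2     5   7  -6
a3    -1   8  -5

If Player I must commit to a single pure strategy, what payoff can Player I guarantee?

2

Row minima: a1 → 2, a2 → -6, a3 → -5.
The best of these is 2.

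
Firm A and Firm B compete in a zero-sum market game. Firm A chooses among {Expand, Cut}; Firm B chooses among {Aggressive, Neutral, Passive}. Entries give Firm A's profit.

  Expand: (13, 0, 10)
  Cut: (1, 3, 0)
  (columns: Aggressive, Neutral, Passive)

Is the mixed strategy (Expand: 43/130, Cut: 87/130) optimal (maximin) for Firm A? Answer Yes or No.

Against Aggressive this mix gives (43/130)·13 + (87/130)·1 = 323/65.
Against Neutral this mix gives (43/130)·0 + (87/130)·3 = 261/130.
Against Passive this mix gives (43/130)·10 + (87/130)·0 = 43/13.
Firm B will play Neutral, holding Firm A to 261/130. Shifting weight toward the row that does better against Neutral would raise this floor (the equalizing mix achieves 30/13 against both Neutral and Passive), so the proposed strategy is not optimal.

No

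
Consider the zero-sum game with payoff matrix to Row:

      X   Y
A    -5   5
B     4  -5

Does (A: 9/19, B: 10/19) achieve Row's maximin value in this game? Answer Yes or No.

Yes

Against X this mix gives (9/19)·(-5) + (10/19)·4 = -5/19.
Against Y this mix gives (9/19)·5 + (10/19)·(-5) = -5/19.
All of Column's active replies (X, Y) yield -5/19, and no column does worse for Row. The mix makes Column indifferent and guarantees -5/19, so it is optimal.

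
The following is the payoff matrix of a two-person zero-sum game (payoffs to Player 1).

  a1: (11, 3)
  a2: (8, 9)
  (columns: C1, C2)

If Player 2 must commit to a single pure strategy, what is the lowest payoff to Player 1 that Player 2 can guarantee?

Column maxima: C1 → 11, C2 → 9.
The smallest of these is 9.

9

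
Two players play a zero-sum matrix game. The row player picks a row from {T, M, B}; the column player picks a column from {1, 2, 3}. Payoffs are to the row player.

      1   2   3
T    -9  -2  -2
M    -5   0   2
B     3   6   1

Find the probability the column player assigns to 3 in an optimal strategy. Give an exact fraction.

Row minima: T → -9, M → -5, B → 1; maximin = 1.
Column maxima: 1 → 3, 2 → 6, 3 → 2; minimax = 2.
1 ≠ 2, so there is no saddle point; optimal play is mixed.
T is strictly dominated by M, so the row player never plays it.
2 is strictly dominated by 1 (it gives the row player strictly more in every row), so the column player never plays it.
On the remaining 2×2 (M, B vs 1, 3):
Let the row player play M with probability p. Expected payoff against 1: (-5)p + 3(1−p) = −8p + 3; against 3: 2p + 1(1−p) = p + 1.
Setting these equal: −8p + 3 = p + 1 ⇒ −9p = -2 ⇒ p = 2/9, and the value is (-8)·(2/9) + 3 = 11/9.
For the column player: with q = P(1), equating M's and B's payoffs gives −7q + 2 = 2q + 1 ⇒ q = 1/9.

8/9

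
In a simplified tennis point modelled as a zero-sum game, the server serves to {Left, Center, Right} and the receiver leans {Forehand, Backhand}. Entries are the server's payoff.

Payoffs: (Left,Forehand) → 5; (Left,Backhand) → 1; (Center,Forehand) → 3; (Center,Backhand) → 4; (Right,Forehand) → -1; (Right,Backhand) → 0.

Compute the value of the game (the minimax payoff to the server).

Row minima: Left → 1, Center → 3, Right → -1; maximin = 3.
Column maxima: Forehand → 5, Backhand → 4; minimax = 4.
3 ≠ 4, so there is no saddle point; optimal play is mixed.
Right is strictly dominated by Left, so the server never plays it.
On the remaining 2×2 (Left, Center vs Forehand, Backhand):
Let the server play Left with probability p. Expected payoff against Forehand: 5p + 3(1−p) = 2p + 3; against Backhand: 1p + 4(1−p) = −3p + 4.
Setting these equal: 2p + 3 = −3p + 4 ⇒ 5p = 1 ⇒ p = 1/5, and the value is (2)·(1/5) + 3 = 17/5.
For the receiver: with q = P(Forehand), equating Left's and Center's payoffs gives 4q + 1 = −q + 4 ⇒ q = 3/5.

17/5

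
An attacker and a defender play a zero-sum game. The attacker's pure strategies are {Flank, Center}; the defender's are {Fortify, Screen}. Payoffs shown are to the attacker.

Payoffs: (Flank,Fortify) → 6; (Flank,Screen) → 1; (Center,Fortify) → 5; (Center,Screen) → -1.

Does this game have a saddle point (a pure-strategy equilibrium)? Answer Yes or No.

Yes

Row minima: Flank → 1, Center → -1; maximin = 1.
Column maxima: Fortify → 6, Screen → 1; minimax = 1.
maximin = minimax = 1, so a saddle point exists.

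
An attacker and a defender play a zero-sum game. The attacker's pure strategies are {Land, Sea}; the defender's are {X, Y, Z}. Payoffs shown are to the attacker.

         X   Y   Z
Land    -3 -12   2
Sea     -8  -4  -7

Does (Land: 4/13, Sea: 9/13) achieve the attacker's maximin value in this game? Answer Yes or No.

Against X this mix gives (4/13)·(-3) + (9/13)·(-8) = -84/13.
Against Y this mix gives (4/13)·(-12) + (9/13)·(-4) = -84/13.
Against Z this mix gives (4/13)·2 + (9/13)·(-7) = -55/13.
All of the defender's active replies (X, Y) yield -84/13, and no column does worse for the attacker. The mix makes the defender indifferent and guarantees -84/13, so it is optimal.

Yes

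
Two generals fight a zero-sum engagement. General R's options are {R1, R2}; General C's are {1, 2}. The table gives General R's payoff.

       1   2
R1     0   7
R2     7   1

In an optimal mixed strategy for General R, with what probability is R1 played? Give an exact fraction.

Row minima: R1 → 0, R2 → 1; maximin = 1.
Column maxima: 1 → 7, 2 → 7; minimax = 7.
1 ≠ 7, so there is no saddle point; optimal play is mixed.
Let General R play R1 with probability p. Expected payoff against 1: 0p + 7(1−p) = −7p + 7; against 2: 7p + 1(1−p) = 6p + 1.
Setting these equal: −7p + 7 = 6p + 1 ⇒ −13p = -6 ⇒ p = 6/13, and the value is (-7)·(6/13) + 7 = 49/13.
For General C: with q = P(1), equating R1's and R2's payoffs gives −7q + 7 = 6q + 1 ⇒ q = 6/13.

6/13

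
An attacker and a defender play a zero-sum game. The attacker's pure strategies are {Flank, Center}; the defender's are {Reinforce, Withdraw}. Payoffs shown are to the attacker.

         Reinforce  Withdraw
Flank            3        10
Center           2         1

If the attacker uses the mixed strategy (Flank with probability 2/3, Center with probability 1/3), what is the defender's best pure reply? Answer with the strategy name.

If the defender plays Reinforce, the attacker's expected payoff is (2/3)·3 + (1/3)·2 = 8/3.
If the defender plays Withdraw, the attacker's expected payoff is (2/3)·10 + (1/3)·1 = 7.
The defender minimizes the attacker's payoff; the smallest is 8/3, so the best response is Reinforce.

Reinforce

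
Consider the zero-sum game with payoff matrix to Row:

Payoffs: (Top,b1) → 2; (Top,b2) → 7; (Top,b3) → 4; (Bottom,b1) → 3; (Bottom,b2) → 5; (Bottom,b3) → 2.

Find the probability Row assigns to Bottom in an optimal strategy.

Row minima: Top → 2, Bottom → 2; maximin = 2.
Column maxima: b1 → 3, b2 → 7, b3 → 4; minimax = 3.
2 ≠ 3, so there is no saddle point; optimal play is mixed.
b2 is strictly dominated by b1 (it gives Row strictly more in every row), so Column never plays it.
On the remaining 2×2 (Top, Bottom vs b1, b3):
Let Row play Top with probability p. Expected payoff against b1: 2p + 3(1−p) = −p + 3; against b3: 4p + 2(1−p) = 2p + 2.
Setting these equal: −p + 3 = 2p + 2 ⇒ −3p = -1 ⇒ p = 1/3, and the value is (-1)·(1/3) + 3 = 8/3.
For Column: with q = P(b1), equating Top's and Bottom's payoffs gives −2q + 4 = q + 2 ⇒ q = 2/3.

2/3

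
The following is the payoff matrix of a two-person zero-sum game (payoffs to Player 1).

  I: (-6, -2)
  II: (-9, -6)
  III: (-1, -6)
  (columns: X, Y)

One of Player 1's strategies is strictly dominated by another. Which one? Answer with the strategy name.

II

I gives a strictly higher payoff than II against every column: -6 > -9, -2 > -6.
So II is strictly dominated and Player 1 never plays it.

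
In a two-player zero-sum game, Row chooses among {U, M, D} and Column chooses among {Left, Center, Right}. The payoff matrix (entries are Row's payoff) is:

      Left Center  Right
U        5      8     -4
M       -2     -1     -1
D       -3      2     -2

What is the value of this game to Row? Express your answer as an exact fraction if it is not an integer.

Row minima: U → -4, M → -2, D → -3; maximin = -2.
Column maxima: Left → 5, Center → 8, Right → -1; minimax = -1.
-2 ≠ -1, so there is no saddle point; optimal play is mixed.
Center is strictly dominated by Left (it gives Row strictly more in every row), so Column never plays it.
With Center eliminated, D is strictly dominated by M (M gives Row strictly more in every remaining column), so Row never plays it.
On the remaining 2×2 (U, M vs Left, Right):
Let Row play U with probability p. Expected payoff against Left: 5p + (-2)(1−p) = 7p − 2; against Right: (-4)p + (-1)(1−p) = −3p − 1.
Setting these equal: 7p − 2 = −3p − 1 ⇒ 10p = 1 ⇒ p = 1/10, and the value is (7)·(1/10) − 2 = -13/10.
For Column: with q = P(Left), equating U's and M's payoffs gives 9q − 4 = −q − 1 ⇒ q = 3/10.

-13/10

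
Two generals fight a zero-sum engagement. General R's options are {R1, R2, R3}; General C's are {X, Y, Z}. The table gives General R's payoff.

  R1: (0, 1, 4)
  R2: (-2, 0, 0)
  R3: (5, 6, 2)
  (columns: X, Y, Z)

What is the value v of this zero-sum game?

Row minima: R1 → 0, R2 → -2, R3 → 2; maximin = 2.
Column maxima: X → 5, Y → 6, Z → 4; minimax = 4.
2 ≠ 4, so there is no saddle point; optimal play is mixed.
R2 is strictly dominated by R1, so General R never plays it.
Y is strictly dominated by X (it gives General R strictly more in every row), so General C never plays it.
On the remaining 2×2 (R1, R3 vs X, Z):
Let General R play R1 with probability p. Expected payoff against X: 0p + 5(1−p) = −5p + 5; against Z: 4p + 2(1−p) = 2p + 2.
Setting these equal: −5p + 5 = 2p + 2 ⇒ −7p = -3 ⇒ p = 3/7, and the value is (-5)·(3/7) + 5 = 20/7.
For General C: with q = P(X), equating R1's and R3's payoffs gives −4q + 4 = 3q + 2 ⇒ q = 2/7.

20/7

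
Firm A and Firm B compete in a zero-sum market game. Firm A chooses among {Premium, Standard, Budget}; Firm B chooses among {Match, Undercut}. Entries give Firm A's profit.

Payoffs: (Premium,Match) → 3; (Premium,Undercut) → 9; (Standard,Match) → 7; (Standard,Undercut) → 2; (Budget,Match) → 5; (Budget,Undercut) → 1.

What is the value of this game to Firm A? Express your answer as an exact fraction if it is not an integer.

Row minima: Premium → 3, Standard → 2, Budget → 1; maximin = 3.
Column maxima: Match → 7, Undercut → 9; minimax = 7.
3 ≠ 7, so there is no saddle point; optimal play is mixed.
Budget is strictly dominated by Standard, so Firm A never plays it.
On the remaining 2×2 (Premium, Standard vs Match, Undercut):
Let Firm A play Premium with probability p. Expected payoff against Match: 3p + 7(1−p) = −4p + 7; against Undercut: 9p + 2(1−p) = 7p + 2.
Setting these equal: −4p + 7 = 7p + 2 ⇒ −11p = -5 ⇒ p = 5/11, and the value is (-4)·(5/11) + 7 = 57/11.
For Firm B: with q = P(Match), equating Premium's and Standard's payoffs gives −6q + 9 = 5q + 2 ⇒ q = 7/11.

57/11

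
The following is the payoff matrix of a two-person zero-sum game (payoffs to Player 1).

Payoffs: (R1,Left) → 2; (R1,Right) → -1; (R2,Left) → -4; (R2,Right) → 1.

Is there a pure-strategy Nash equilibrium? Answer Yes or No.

No

Row minima: R1 → -1, R2 → -4; maximin = -1.
Column maxima: Left → 2, Right → 1; minimax = 1.
-1 ≠ 1, so no pure-strategy equilibrium exists.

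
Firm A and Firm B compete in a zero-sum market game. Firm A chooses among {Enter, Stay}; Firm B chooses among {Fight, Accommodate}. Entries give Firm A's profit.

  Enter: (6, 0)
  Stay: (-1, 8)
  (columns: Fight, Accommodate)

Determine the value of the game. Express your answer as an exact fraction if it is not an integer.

Row minima: Enter → 0, Stay → -1; maximin = 0.
Column maxima: Fight → 6, Accommodate → 8; minimax = 6.
0 ≠ 6, so there is no saddle point; optimal play is mixed.
Let Firm A play Enter with probability p. Expected payoff against Fight: 6p + (-1)(1−p) = 7p − 1; against Accommodate: 0p + 8(1−p) = −8p + 8.
Setting these equal: 7p − 1 = −8p + 8 ⇒ 15p = 9 ⇒ p = 3/5, and the value is (7)·(3/5) − 1 = 16/5.
For Firm B: with q = P(Fight), equating Enter's and Stay's payoffs gives 6q = −9q + 8 ⇒ q = 8/15.

16/5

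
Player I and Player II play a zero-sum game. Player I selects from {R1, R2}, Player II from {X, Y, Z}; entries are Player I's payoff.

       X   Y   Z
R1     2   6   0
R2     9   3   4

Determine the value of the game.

24/7

Row minima: R1 → 0, R2 → 3; maximin = 3.
Column maxima: X → 9, Y → 6, Z → 4; minimax = 4.
3 ≠ 4, so there is no saddle point; optimal play is mixed.
X is strictly dominated by Z (it gives Player I strictly more in every row), so Player II never plays it.
On the remaining 2×2 (R1, R2 vs Y, Z):
Let Player I play R1 with probability p. Expected payoff against Y: 6p + 3(1−p) = 3p + 3; against Z: 0p + 4(1−p) = −4p + 4.
Setting these equal: 3p + 3 = −4p + 4 ⇒ 7p = 1 ⇒ p = 1/7, and the value is (3)·(1/7) + 3 = 24/7.
For Player II: with q = P(Y), equating R1's and R2's payoffs gives 6q = −q + 4 ⇒ q = 4/7.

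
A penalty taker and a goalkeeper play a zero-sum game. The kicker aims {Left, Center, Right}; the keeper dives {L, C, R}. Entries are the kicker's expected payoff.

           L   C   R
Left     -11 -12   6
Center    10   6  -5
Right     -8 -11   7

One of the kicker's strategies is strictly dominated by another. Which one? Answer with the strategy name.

Left

Right gives a strictly higher payoff than Left against every column: -8 > -11, -11 > -12, 7 > 6.
So Left is strictly dominated and the kicker never plays it.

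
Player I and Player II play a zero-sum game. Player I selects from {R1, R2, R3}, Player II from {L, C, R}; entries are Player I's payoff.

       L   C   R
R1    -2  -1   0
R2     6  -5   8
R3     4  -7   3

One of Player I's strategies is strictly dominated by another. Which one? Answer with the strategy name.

R2 gives a strictly higher payoff than R3 against every column: 6 > 4, -5 > -7, 8 > 3.
So R3 is strictly dominated and Player I never plays it.

R3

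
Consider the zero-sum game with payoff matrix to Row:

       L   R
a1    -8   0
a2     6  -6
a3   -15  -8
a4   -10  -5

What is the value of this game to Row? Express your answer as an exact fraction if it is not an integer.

Row minima: a1 → -8, a2 → -6, a3 → -15, a4 → -10; maximin = -6.
Column maxima: L → 6, R → 0; minimax = 0.
-6 ≠ 0, so there is no saddle point; optimal play is mixed.
a3 is strictly dominated by a1, so Row never plays it.
a4 is strictly dominated by a1, so Row never plays it.
On the remaining 2×2 (a1, a2 vs L, R):
Let Row play a1 with probability p. Expected payoff against L: (-8)p + 6(1−p) = −14p + 6; against R: 0p + (-6)(1−p) = 6p − 6.
Setting these equal: −14p + 6 = 6p − 6 ⇒ −20p = -12 ⇒ p = 3/5, and the value is (-14)·(3/5) + 6 = -12/5.
For Column: with q = P(L), equating a1's and a2's payoffs gives −8q = 12q − 6 ⇒ q = 3/10.

-12/5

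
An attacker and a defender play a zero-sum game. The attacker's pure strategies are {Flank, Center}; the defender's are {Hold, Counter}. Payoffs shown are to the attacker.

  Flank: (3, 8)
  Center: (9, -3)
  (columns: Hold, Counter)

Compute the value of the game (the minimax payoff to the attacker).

Row minima: Flank → 3, Center → -3; maximin = 3.
Column maxima: Hold → 9, Counter → 8; minimax = 8.
3 ≠ 8, so there is no saddle point; optimal play is mixed.
Let the attacker play Flank with probability p. Expected payoff against Hold: 3p + 9(1−p) = −6p + 9; against Counter: 8p + (-3)(1−p) = 11p − 3.
Setting these equal: −6p + 9 = 11p − 3 ⇒ −17p = -12 ⇒ p = 12/17, and the value is (-6)·(12/17) + 9 = 81/17.
For the defender: with q = P(Hold), equating Flank's and Center's payoffs gives −5q + 8 = 12q − 3 ⇒ q = 11/17.

81/17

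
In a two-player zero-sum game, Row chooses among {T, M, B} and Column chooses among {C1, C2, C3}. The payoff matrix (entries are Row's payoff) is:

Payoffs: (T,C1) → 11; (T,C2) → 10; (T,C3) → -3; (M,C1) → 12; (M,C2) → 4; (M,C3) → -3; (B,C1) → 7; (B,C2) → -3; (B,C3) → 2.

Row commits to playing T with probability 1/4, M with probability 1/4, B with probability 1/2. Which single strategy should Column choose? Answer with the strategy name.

If Column plays C1, Row's expected payoff is (1/4)·11 + (1/4)·12 + (1/2)·7 = 37/4.
If Column plays C2, Row's expected payoff is (1/4)·10 + (1/4)·4 + (1/2)·(-3) = 2.
If Column plays C3, Row's expected payoff is (1/4)·(-3) + (1/4)·(-3) + (1/2)·2 = -1/2.
Column minimizes Row's payoff; the smallest is -1/2, so the best response is C3.

C3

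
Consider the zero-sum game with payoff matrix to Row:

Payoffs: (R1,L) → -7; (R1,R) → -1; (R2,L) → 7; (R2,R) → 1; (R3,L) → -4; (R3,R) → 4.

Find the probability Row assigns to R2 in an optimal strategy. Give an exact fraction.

Row minima: R1 → -7, R2 → 1, R3 → -4; maximin = 1.
Column maxima: L → 7, R → 4; minimax = 4.
1 ≠ 4, so there is no saddle point; optimal play is mixed.
R1 is strictly dominated by R2, so Row never plays it.
On the remaining 2×2 (R2, R3 vs L, R):
Let Row play R2 with probability p. Expected payoff against L: 7p + (-4)(1−p) = 11p − 4; against R: 1p + 4(1−p) = −3p + 4.
Setting these equal: 11p − 4 = −3p + 4 ⇒ 14p = 8 ⇒ p = 4/7, and the value is (11)·(4/7) − 4 = 16/7.
For Column: with q = P(L), equating R2's and R3's payoffs gives 6q + 1 = −8q + 4 ⇒ q = 3/14.

4/7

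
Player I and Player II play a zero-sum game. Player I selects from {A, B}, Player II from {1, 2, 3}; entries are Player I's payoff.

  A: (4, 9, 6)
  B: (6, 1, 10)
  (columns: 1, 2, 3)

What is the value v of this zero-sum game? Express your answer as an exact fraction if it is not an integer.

5

Row minima: A → 4, B → 1; maximin = 4.
Column maxima: 1 → 6, 2 → 9, 3 → 10; minimax = 6.
4 ≠ 6, so there is no saddle point; optimal play is mixed.
3 is strictly dominated by 1 (it gives Player I strictly more in every row), so Player II never plays it.
On the remaining 2×2 (A, B vs 1, 2):
Let Player I play A with probability p. Expected payoff against 1: 4p + 6(1−p) = −2p + 6; against 2: 9p + 1(1−p) = 8p + 1.
Setting these equal: −2p + 6 = 8p + 1 ⇒ −10p = -5 ⇒ p = 1/2, and the value is (-2)·(1/2) + 6 = 5.
For Player II: with q = P(1), equating A's and B's payoffs gives −5q + 9 = 5q + 1 ⇒ q = 4/5.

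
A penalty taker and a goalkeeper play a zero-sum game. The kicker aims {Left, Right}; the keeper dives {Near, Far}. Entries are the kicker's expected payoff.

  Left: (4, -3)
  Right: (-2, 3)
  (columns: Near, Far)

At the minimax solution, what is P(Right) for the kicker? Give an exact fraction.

7/12

Row minima: Left → -3, Right → -2; maximin = -2.
Column maxima: Near → 4, Far → 3; minimax = 3.
-2 ≠ 3, so there is no saddle point; optimal play is mixed.
Let the kicker play Left with probability p. Expected payoff against Near: 4p + (-2)(1−p) = 6p − 2; against Far: (-3)p + 3(1−p) = −6p + 3.
Setting these equal: 6p − 2 = −6p + 3 ⇒ 12p = 5 ⇒ p = 5/12, and the value is (6)·(5/12) − 2 = 1/2.
For the keeper: with q = P(Near), equating Left's and Right's payoffs gives 7q − 3 = −5q + 3 ⇒ q = 1/2.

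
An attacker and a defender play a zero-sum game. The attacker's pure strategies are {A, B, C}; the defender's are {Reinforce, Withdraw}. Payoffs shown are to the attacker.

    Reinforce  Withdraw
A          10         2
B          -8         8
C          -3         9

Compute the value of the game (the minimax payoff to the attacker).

24/5

Row minima: A → 2, B → -8, C → -3; maximin = 2.
Column maxima: Reinforce → 10, Withdraw → 9; minimax = 9.
2 ≠ 9, so there is no saddle point; optimal play is mixed.
B is strictly dominated by C, so the attacker never plays it.
On the remaining 2×2 (A, C vs Reinforce, Withdraw):
Let the attacker play A with probability p. Expected payoff against Reinforce: 10p + (-3)(1−p) = 13p − 3; against Withdraw: 2p + 9(1−p) = −7p + 9.
Setting these equal: 13p − 3 = −7p + 9 ⇒ 20p = 12 ⇒ p = 3/5, and the value is (13)·(3/5) − 3 = 24/5.
For the defender: with q = P(Reinforce), equating A's and C's payoffs gives 8q + 2 = −12q + 9 ⇒ q = 7/20.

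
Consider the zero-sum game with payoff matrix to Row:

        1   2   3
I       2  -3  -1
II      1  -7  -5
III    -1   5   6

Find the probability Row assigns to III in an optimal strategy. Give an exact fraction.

Row minima: I → -3, II → -7, III → -1; maximin = -1.
Column maxima: 1 → 2, 2 → 5, 3 → 6; minimax = 2.
-1 ≠ 2, so there is no saddle point; optimal play is mixed.
II is strictly dominated by I, so Row never plays it.
3 is strictly dominated by 2 (it gives Row strictly more in every row), so Column never plays it.
On the remaining 2×2 (I, III vs 1, 2):
Let Row play I with probability p. Expected payoff against 1: 2p + (-1)(1−p) = 3p − 1; against 2: (-3)p + 5(1−p) = −8p + 5.
Setting these equal: 3p − 1 = −8p + 5 ⇒ 11p = 6 ⇒ p = 6/11, and the value is (3)·(6/11) − 1 = 7/11.
For Column: with q = P(1), equating I's and III's payoffs gives 5q − 3 = −6q + 5 ⇒ q = 8/11.

5/11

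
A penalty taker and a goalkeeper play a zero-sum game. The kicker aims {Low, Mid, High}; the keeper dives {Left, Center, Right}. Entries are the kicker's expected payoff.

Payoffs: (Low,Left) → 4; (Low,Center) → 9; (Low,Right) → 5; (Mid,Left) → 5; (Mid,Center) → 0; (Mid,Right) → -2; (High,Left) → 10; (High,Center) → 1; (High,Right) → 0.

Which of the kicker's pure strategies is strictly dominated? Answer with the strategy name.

Mid

High gives a strictly higher payoff than Mid against every column: 10 > 5, 1 > 0, 0 > -2.
So Mid is strictly dominated and the kicker never plays it.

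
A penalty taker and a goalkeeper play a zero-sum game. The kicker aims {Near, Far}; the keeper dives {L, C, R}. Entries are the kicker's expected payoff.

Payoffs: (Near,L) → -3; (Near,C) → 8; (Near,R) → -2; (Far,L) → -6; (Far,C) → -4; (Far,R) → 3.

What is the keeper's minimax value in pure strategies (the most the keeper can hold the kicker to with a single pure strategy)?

Column maxima: L → -3, C → 8, R → 3.
The smallest of these is -3.

-3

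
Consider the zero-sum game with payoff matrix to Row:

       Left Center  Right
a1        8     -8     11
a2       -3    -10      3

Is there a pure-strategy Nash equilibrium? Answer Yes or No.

Yes

Row minima: a1 → -8, a2 → -10; maximin = -8.
Column maxima: Left → 8, Center → -8, Right → 11; minimax = -8.
maximin = minimax = -8, so a saddle point exists.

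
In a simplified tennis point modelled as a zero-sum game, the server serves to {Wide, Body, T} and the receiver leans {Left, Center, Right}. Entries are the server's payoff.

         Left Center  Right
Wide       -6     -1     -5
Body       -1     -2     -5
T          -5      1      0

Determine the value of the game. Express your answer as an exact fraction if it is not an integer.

Row minima: Wide → -6, Body → -5, T → -5; maximin = -5.
Column maxima: Left → -1, Center → 1, Right → 0; minimax = -1.
-5 ≠ -1, so there is no saddle point; optimal play is mixed.
Wide is strictly dominated by T, so the server never plays it.
Center is strictly dominated by Right (it gives the server strictly more in every row), so the receiver never plays it.
On the remaining 2×2 (Body, T vs Left, Right):
Let the server play Body with probability p. Expected payoff against Left: (-1)p + (-5)(1−p) = 4p − 5; against Right: (-5)p + 0(1−p) = −5p.
Setting these equal: 4p − 5 = −5p ⇒ 9p = 5 ⇒ p = 5/9, and the value is (4)·(5/9) − 5 = -25/9.
For the receiver: with q = P(Left), equating Body's and T's payoffs gives 4q − 5 = −5q ⇒ q = 5/9.

-25/9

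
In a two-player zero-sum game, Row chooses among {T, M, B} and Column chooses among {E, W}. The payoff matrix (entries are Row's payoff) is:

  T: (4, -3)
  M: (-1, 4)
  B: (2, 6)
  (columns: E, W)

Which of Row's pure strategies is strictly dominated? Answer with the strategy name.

M

B gives a strictly higher payoff than M against every column: 2 > -1, 6 > 4.
So M is strictly dominated and Row never plays it.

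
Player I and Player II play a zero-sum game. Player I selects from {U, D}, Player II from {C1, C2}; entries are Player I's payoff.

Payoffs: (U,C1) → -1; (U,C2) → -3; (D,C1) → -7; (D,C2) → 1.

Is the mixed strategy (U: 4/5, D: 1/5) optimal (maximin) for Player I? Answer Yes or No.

Yes

Against C1 this mix gives (4/5)·(-1) + (1/5)·(-7) = -11/5.
Against C2 this mix gives (4/5)·(-3) + (1/5)·1 = -11/5.
All of Player II's active replies (C1, C2) yield -11/5, and no column does worse for Player I. The mix makes Player II indifferent and guarantees -11/5, so it is optimal.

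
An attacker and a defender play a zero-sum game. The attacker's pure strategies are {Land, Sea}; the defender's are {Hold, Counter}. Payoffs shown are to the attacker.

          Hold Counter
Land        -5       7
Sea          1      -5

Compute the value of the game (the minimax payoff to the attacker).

Row minima: Land → -5, Sea → -5; maximin = -5.
Column maxima: Hold → 1, Counter → 7; minimax = 1.
-5 ≠ 1, so there is no saddle point; optimal play is mixed.
Let the attacker play Land with probability p. Expected payoff against Hold: (-5)p + 1(1−p) = −6p + 1; against Counter: 7p + (-5)(1−p) = 12p − 5.
Setting these equal: −6p + 1 = 12p − 5 ⇒ −18p = -6 ⇒ p = 1/3, and the value is (-6)·(1/3) + 1 = -1.
For the defender: with q = P(Hold), equating Land's and Sea's payoffs gives −12q + 7 = 6q − 5 ⇒ q = 2/3.

-1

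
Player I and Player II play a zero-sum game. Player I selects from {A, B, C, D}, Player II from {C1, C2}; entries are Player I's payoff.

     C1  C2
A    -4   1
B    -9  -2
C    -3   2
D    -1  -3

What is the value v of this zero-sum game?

-11/7

Row minima: A → -4, B → -9, C → -3, D → -3; maximin = -3.
Column maxima: C1 → -1, C2 → 2; minimax = -1.
-3 ≠ -1, so there is no saddle point; optimal play is mixed.
A is strictly dominated by C, so Player I never plays it.
B is strictly dominated by C, so Player I never plays it.
On the remaining 2×2 (C, D vs C1, C2):
Let Player I play C with probability p. Expected payoff against C1: (-3)p + (-1)(1−p) = −2p − 1; against C2: 2p + (-3)(1−p) = 5p − 3.
Setting these equal: −2p − 1 = 5p − 3 ⇒ −7p = -2 ⇒ p = 2/7, and the value is (-2)·(2/7) − 1 = -11/7.
For Player II: with q = P(C1), equating C's and D's payoffs gives −5q + 2 = 2q − 3 ⇒ q = 5/7.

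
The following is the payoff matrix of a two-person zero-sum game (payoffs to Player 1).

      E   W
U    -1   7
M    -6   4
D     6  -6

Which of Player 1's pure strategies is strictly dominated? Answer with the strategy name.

U gives a strictly higher payoff than M against every column: -1 > -6, 7 > 4.
So M is strictly dominated and Player 1 never plays it.

M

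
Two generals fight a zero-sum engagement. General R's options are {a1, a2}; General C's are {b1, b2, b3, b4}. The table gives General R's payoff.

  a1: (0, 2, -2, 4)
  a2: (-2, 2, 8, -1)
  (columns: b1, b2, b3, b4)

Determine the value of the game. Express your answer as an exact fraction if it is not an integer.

Row minima: a1 → -2, a2 → -2; maximin = -2.
Column maxima: b1 → 0, b2 → 2, b3 → 8, b4 → 4; minimax = 0.
-2 ≠ 0, so there is no saddle point; optimal play is mixed.
b2 is strictly dominated by b1 (it gives General R strictly more in every row), so General C never plays it.
b4 is strictly dominated by b1 (it gives General R strictly more in every row), so General C never plays it.
On the remaining 2×2 (a1, a2 vs b1, b3):
Let General R play a1 with probability p. Expected payoff against b1: 0p + (-2)(1−p) = 2p − 2; against b3: (-2)p + 8(1−p) = −10p + 8.
Setting these equal: 2p − 2 = −10p + 8 ⇒ 12p = 10 ⇒ p = 5/6, and the value is (2)·(5/6) − 2 = -1/3.
For General C: with q = P(b1), equating a1's and a2's payoffs gives 2q − 2 = −10q + 8 ⇒ q = 5/6.

-1/3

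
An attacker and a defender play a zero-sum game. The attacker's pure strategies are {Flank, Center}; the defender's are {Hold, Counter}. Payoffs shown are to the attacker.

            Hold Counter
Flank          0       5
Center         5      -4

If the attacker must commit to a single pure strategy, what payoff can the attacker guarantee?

0

Row minima: Flank → 0, Center → -4.
The best of these is 0.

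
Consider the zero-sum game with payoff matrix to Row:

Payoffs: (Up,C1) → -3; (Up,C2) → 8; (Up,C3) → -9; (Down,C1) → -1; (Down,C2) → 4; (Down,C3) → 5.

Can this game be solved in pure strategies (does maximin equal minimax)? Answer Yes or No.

Row minima: Up → -9, Down → -1; maximin = -1.
Column maxima: C1 → -1, C2 → 8, C3 → 5; minimax = -1.
maximin = minimax = -1, so a saddle point exists.

Yes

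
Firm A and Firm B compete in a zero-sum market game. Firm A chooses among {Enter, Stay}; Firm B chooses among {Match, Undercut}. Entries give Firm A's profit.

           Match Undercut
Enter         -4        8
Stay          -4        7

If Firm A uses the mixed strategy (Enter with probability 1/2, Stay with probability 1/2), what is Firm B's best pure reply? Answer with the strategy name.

If Firm B plays Match, Firm A's expected payoff is (1/2)·(-4) + (1/2)·(-4) = -4.
If Firm B plays Undercut, Firm A's expected payoff is (1/2)·8 + (1/2)·7 = 15/2.
Firm B minimizes Firm A's payoff; the smallest is -4, so the best response is Match.

Match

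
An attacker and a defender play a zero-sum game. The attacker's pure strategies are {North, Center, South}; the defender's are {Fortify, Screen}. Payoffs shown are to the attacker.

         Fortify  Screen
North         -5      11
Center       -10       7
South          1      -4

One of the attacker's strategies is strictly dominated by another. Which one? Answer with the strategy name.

North gives a strictly higher payoff than Center against every column: -5 > -10, 11 > 7.
So Center is strictly dominated and the attacker never plays it.

Center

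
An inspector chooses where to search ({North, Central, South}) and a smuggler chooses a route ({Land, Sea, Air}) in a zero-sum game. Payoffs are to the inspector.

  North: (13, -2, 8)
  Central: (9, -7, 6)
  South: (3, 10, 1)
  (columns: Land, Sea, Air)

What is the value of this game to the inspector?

Row minima: North → -2, Central → -7, South → 1; maximin = 1.
Column maxima: Land → 13, Sea → 10, Air → 8; minimax = 8.
1 ≠ 8, so there is no saddle point; optimal play is mixed.
Central is strictly dominated by North, so the inspector never plays it.
Land is strictly dominated by Air (it gives the inspector strictly more in every row), so the smuggler never plays it.
On the remaining 2×2 (North, South vs Sea, Air):
Let the inspector play North with probability p. Expected payoff against Sea: (-2)p + 10(1−p) = −12p + 10; against Air: 8p + 1(1−p) = 7p + 1.
Setting these equal: −12p + 10 = 7p + 1 ⇒ −19p = -9 ⇒ p = 9/19, and the value is (-12)·(9/19) + 10 = 82/19.
For the smuggler: with q = P(Sea), equating North's and South's payoffs gives −10q + 8 = 9q + 1 ⇒ q = 7/19.

82/19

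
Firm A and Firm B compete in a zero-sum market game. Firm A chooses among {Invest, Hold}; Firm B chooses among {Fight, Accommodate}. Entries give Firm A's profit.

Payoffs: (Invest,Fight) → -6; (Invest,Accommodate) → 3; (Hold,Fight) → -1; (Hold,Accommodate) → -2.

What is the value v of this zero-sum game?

Row minima: Invest → -6, Hold → -2; maximin = -2.
Column maxima: Fight → -1, Accommodate → 3; minimax = -1.
-2 ≠ -1, so there is no saddle point; optimal play is mixed.
Let Firm A play Invest with probability p. Expected payoff against Fight: (-6)p + (-1)(1−p) = −5p − 1; against Accommodate: 3p + (-2)(1−p) = 5p − 2.
Setting these equal: −5p − 1 = 5p − 2 ⇒ −10p = -1 ⇒ p = 1/10, and the value is (-5)·(1/10) − 1 = -3/2.
For Firm B: with q = P(Fight), equating Invest's and Hold's payoffs gives −9q + 3 = q − 2 ⇒ q = 1/2.

-3/2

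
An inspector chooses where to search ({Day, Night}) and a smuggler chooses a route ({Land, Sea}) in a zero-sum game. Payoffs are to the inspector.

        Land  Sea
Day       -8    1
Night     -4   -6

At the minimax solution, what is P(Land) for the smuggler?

7/11

Row minima: Day → -8, Night → -6; maximin = -6.
Column maxima: Land → -4, Sea → 1; minimax = -4.
-6 ≠ -4, so there is no saddle point; optimal play is mixed.
Let the inspector play Day with probability p. Expected payoff against Land: (-8)p + (-4)(1−p) = −4p − 4; against Sea: 1p + (-6)(1−p) = 7p − 6.
Setting these equal: −4p − 4 = 7p − 6 ⇒ −11p = -2 ⇒ p = 2/11, and the value is (-4)·(2/11) − 4 = -52/11.
For the smuggler: with q = P(Land), equating Day's and Night's payoffs gives −9q + 1 = 2q − 6 ⇒ q = 7/11.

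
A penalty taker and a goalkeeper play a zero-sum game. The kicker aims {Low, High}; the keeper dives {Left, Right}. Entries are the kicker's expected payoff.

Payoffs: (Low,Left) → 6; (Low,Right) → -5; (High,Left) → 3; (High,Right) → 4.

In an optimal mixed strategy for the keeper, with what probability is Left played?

3/4

Row minima: Low → -5, High → 3; maximin = 3.
Column maxima: Left → 6, Right → 4; minimax = 4.
3 ≠ 4, so there is no saddle point; optimal play is mixed.
Let the kicker play Low with probability p. Expected payoff against Left: 6p + 3(1−p) = 3p + 3; against Right: (-5)p + 4(1−p) = −9p + 4.
Setting these equal: 3p + 3 = −9p + 4 ⇒ 12p = 1 ⇒ p = 1/12, and the value is (3)·(1/12) + 3 = 13/4.
For the keeper: with q = P(Left), equating Low's and High's payoffs gives 11q − 5 = −q + 4 ⇒ q = 3/4.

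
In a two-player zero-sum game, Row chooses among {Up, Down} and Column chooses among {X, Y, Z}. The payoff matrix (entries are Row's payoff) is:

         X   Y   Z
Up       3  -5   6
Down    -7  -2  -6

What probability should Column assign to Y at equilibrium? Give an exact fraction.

10/13

Row minima: Up → -5, Down → -7; maximin = -5.
Column maxima: X → 3, Y → -2, Z → 6; minimax = -2.
-5 ≠ -2, so there is no saddle point; optimal play is mixed.
Z is strictly dominated by X (it gives Row strictly more in every row), so Column never plays it.
On the remaining 2×2 (Up, Down vs X, Y):
Let Row play Up with probability p. Expected payoff against X: 3p + (-7)(1−p) = 10p − 7; against Y: (-5)p + (-2)(1−p) = −3p − 2.
Setting these equal: 10p − 7 = −3p − 2 ⇒ 13p = 5 ⇒ p = 5/13, and the value is (10)·(5/13) − 7 = -41/13.
For Column: with q = P(X), equating Up's and Down's payoffs gives 8q − 5 = −5q − 2 ⇒ q = 3/13.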